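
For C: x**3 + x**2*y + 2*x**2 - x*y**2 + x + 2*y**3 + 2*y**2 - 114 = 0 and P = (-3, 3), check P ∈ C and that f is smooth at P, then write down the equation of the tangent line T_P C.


Tangent line at P: -11*x + 93*y - 312 = 0.

Step 1: f(-3, 3) = 0, so P lies on C.
Step 2: partial derivatives
  f_x(x, y) = 3*x**2 + 2*x*y + 4*x - y**2 + 1, f_y(x, y) = x**2 - 2*x*y + 6*y**2 + 4*y.
  f_x(P) = -11, f_y(P) = 93 (gradient nonzero, so P is smooth).
Step 3: tangent line at P: -11·(x − -3) + 93·(y − 3) = 0.
Expanding: -11*x + 93*y - 312 = 0.


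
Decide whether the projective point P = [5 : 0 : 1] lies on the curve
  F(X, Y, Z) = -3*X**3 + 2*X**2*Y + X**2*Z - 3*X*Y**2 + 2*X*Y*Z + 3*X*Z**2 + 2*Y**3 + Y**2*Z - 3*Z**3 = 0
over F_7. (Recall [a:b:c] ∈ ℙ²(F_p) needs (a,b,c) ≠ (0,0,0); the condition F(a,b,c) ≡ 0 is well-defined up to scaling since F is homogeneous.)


F(5,0,1) ≡ 5 (mod 7); P is NOT on the curve.

Evaluate F(5, 0, 1) term-by-term (mod 7).
  -3*X**3 ↦ -3·125·1·1 = -375
  2*X**2*Y ↦ 2·25·0·1 = 0
  X**2*Z ↦ 1·25·1·1 = 25
  -3*X*Y**2 ↦ -3·5·0·1 = 0
  2*X*Y*Z ↦ 2·5·0·1 = 0
  3*X*Z**2 ↦ 3·5·1·1 = 15
  2*Y**3 ↦ 2·1·0·1 = 0
  Y**2*Z ↦ 1·1·0·1 = 0
  -3*Z**3 ↦ -3·1·1·1 = -3
Sum: F(5, 0, 1) = (-375) + (0) + (25) + (0) + (0) + (15) + (0) + (0) + (-3) = -338.
Reducing mod 7: -338 ≡ 5 (mod 7).
Since F(a, b, c) ≡ 5 ≠ 0 (mod 7), P does NOT lie on the curve.


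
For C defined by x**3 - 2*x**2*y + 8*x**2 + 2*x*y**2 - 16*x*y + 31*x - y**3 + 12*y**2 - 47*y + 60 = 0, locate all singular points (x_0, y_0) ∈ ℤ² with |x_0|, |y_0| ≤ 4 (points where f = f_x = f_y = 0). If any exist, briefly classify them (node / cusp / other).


Singular points: {(-1, 3)}; classification: node.

Compute partial derivatives:
  f_x = 3*x**2 - 4*x*y + 16*x + 2*y**2 - 16*y + 31.
  f_y = -2*x**2 + 4*x*y - 16*x - 3*y**2 + 24*y - 47.
Scan x_0 ∈ {−4, ..., 4}. For each x_0, f_y(x_0, y) is a polynomial in y; find its integer roots y ∈ {−4, ..., 4}, then test f_x and f at those candidates.
  x = -4: f_y(-4, y) = -3*y**2 + 8*y - 15; no integer root y with |y| ≤ 4.
  x = -3: f_y(-3, y) = -3*y**2 + 12*y - 17; no integer root y with |y| ≤ 4.
  x = -2: f_y(-2, y) = -3*y**2 + 16*y - 23; no integer root y with |y| ≤ 4.
  x = -1: f_y(-1, y) = -3*y**2 + 20*y - 33; vanishes at y ∈ {3}. (-1, 3): f_x = 0, f = 0 — SINGULAR.
  x = 0: f_y(0, y) = -3*y**2 + 24*y - 47; no integer root y with |y| ≤ 4.
  x = 1: f_y(1, y) = -3*y**2 + 28*y - 65; no integer root y with |y| ≤ 4.
  x = 2: f_y(2, y) = -3*y**2 + 32*y - 87; no integer root y with |y| ≤ 4.
  x = 3: f_y(3, y) = -3*y**2 + 36*y - 113; no integer root y with |y| ≤ 4.
  x = 4: f_y(4, y) = -3*y**2 + 40*y - 143; no integer root y with |y| ≤ 4.
Only singular point on the grid: (-1, 3).
Classify: substitute x = -1 + u, y = 3 + v and expand: f = u**3 - 2*u**2*v - u**2 + 2*u*v**2 - v**3 + v**2.
No constant or linear terms (consistent with a singular point). Quadratic part: -u**2 + v**2. Cubic part: u**3 - 2*u**2*v + 2*u*v**2 - v**3.
The quadratic part v**2 - u**2 = (v − u)(v + u) splits into two distinct linear factors, so there are two distinct tangent lines y − 3 = ±(x − -1) — this is a node (ordinary double point).
Classification: node.


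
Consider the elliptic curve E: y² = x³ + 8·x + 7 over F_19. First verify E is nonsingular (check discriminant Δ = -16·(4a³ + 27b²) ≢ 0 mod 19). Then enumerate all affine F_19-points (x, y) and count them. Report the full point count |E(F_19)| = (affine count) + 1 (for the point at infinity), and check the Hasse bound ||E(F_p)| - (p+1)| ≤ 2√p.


Affine points = {(0, 8), (0, 11), (1, 4), (1, 15), (3, 1), (3, 18), (5, 1), (5, 18), (6, 9), (6, 10), (7, 8), (7, 11), (10, 2), (10, 17), (11, 1), (11, 18), (12, 8), (12, 11), (13, 3), (13, 16), (15, 5), (15, 14), (18, 6), (18, 13)}; affine count = 24; |E(F_19)| = 25.

Discriminant check: Δ ∝ 4a³ + 27b² = 4·8³ + 27·7² = 4·512 + 27·49 ≡ 8 (mod 19). Nonzero ⇒ E is nonsingular.
For each x ∈ F_19, compute rhs = x³ + 8·x + 7 mod 19, then count y ∈ F_19 with y² ≡ rhs.
  x = 0: rhs = 7, matching y values: 8, 11 (2 points).
  x = 1: rhs = 16, matching y values: 4, 15 (2 points).
  x = 2: rhs = 12, matching y values: none (0 points).
  x = 3: rhs = 1, matching y values: 1, 18 (2 points).
  x = 4: rhs = 8, matching y values: none (0 points).
  x = 5: rhs = 1, matching y values: 1, 18 (2 points).
  x = 6: rhs = 5, matching y values: 9, 10 (2 points).
  x = 7: rhs = 7, matching y values: 8, 11 (2 points).
  x = 8: rhs = 13, matching y values: none (0 points).
  x = 9: rhs = 10, matching y values: none (0 points).
  x = 10: rhs = 4, matching y values: 2, 17 (2 points).
  x = 11: rhs = 1, matching y values: 1, 18 (2 points).
  x = 12: rhs = 7, matching y values: 8, 11 (2 points).
  x = 13: rhs = 9, matching y values: 3, 16 (2 points).
  x = 14: rhs = 13, matching y values: none (0 points).
  x = 15: rhs = 6, matching y values: 5, 14 (2 points).
  x = 16: rhs = 13, matching y values: none (0 points).
  x = 17: rhs = 2, matching y values: none (0 points).
  x = 18: rhs = 17, matching y values: 6, 13 (2 points).
Total affine count: 24.
Full point count |E(F_19)| = 24 + 1 = 25.
Hasse bound: |25 − (19+1)| = |5| = 5 ≤ 2√19 ≈ 8.7178 ✓.


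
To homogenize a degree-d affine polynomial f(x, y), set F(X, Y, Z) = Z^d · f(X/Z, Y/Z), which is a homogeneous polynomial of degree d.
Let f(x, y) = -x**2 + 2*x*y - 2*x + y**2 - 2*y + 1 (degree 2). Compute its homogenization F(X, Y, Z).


F(X, Y, Z) = -X**2 + 2*X*Y - 2*X*Z + Y**2 - 2*Y*Z + Z**2

deg(f) = 2.
Substitute x = X/Z, y = Y/Z into f, then multiply by Z^2.
  monomial -1·x^2·y^0 ↦ -1·X^2·Y^0·Z^0.
  monomial 2·x^1·y^1 ↦ 2·X^1·Y^1·Z^0.
  monomial -2·x^1·y^0 ↦ -2·X^1·Y^0·Z^1.
  monomial 1·x^0·y^2 ↦ 1·X^0·Y^2·Z^0.
  monomial -2·x^0·y^1 ↦ -2·X^0·Y^1·Z^1.
  monomial 1·x^0·y^0 ↦ 1·X^0·Y^0·Z^2.
Collecting: F(X, Y, Z) = -X**2 + 2*X*Y - 2*X*Z + Y**2 - 2*Y*Z + Z**2.


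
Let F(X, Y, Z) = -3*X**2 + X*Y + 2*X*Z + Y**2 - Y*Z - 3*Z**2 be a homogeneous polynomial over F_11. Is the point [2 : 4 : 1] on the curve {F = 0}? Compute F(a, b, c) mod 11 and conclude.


F(2,4,1) ≡ 9 (mod 11); P is NOT on the curve.

Evaluate F(2, 4, 1) term-by-term (mod 11).
  -3*X**2 ↦ -3·4·1·1 = -12
  X*Y ↦ 1·2·4·1 = 8
  2*X*Z ↦ 2·2·1·1 = 4
  Y**2 ↦ 1·1·16·1 = 16
  -Y*Z ↦ -1·1·4·1 = -4
  -3*Z**2 ↦ -3·1·1·1 = -3
Sum: F(2, 4, 1) = (-12) + (8) + (4) + (16) + (-4) + (-3) = 9.
Reducing mod 11: 9 ≡ 9 (mod 11).
Since F(a, b, c) ≡ 9 ≠ 0 (mod 11), P does NOT lie on the curve.


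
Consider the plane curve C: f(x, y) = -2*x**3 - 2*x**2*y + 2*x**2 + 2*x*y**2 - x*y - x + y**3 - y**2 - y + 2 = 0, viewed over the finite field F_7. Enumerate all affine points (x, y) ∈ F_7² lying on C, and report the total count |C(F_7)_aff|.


Affine F_7-points: {(4, 0), (4, 3), (4, 4), (5, 0), (5, 5), (6, 0)}; count = 6.

For each of the 49 pairs (x, y) ∈ F_7², evaluate f(x, y) mod 7. Record the zeros.
  x = 0: [0↦2, 1↦1, 2↦4, 3↦3, 4↦4, 5↦6, 6↦1]  zeros at y ∈ ∅
  x = 1: [0↦1, 1↦6, 2↦5, 3↦4, 4↦2, 5↦5, 6↦5]  zeros at y ∈ ∅
  x = 2: [0↦6, 1↦6, 2↦4, 3↦6, 4↦4, 5↦4, 6↦5]  zeros at y ∈ ∅
  x = 3: [0↦5, 1↦3, 2↦3, 3↦4, 4↦5, 5↦5, 6↦3]  zeros at y ∈ ∅
  x = 4: [0↦0, 1↦6, 2↦4, 3↦0, 4↦0, 5↦3, 6↦1]  zeros at y ∈ {0, 3, 4}
  x = 5: [0↦0, 1↦3, 2↦2, 3↦3, 4↦5, 5↦0, 6↦1]  zeros at y ∈ {0, 5}
  x = 6: [0↦0, 1↦3, 2↦6, 3↦1, 4↦1, 5↦5, 6↦5]  zeros at y ∈ {0}
Collecting zeros: affine points = {(4, 0), (4, 3), (4, 4), (5, 0), (5, 5), (6, 0)}.
Total count |C(F_7)_aff| = 6.


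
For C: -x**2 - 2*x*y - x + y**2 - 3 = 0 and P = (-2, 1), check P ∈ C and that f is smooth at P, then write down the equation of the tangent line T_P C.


Tangent line at P: x + 6*y - 4 = 0.

Step 1: f(-2, 1) = 0, so P lies on C.
Step 2: partial derivatives
  f_x(x, y) = -2*x - 2*y - 1, f_y(x, y) = -2*x + 2*y.
  f_x(P) = 1, f_y(P) = 6 (gradient nonzero, so P is smooth).
Step 3: tangent line at P: 1·(x − -2) + 6·(y − 1) = 0.
Expanding: x + 6*y - 4 = 0.


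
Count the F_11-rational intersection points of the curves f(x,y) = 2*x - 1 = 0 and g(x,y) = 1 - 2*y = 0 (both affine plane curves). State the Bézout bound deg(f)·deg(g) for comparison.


Common zeros: {(6, 6)}; count = 1; Bézout bound = 1.

deg(f) = 1, deg(g) = 1, so Bézout bound = 1.
Scan x ∈ F_11. For each x, list the y ∈ F_11 with f(x, y) ≡ 0 and those with g(x, y) ≡ 0 (mod 11); the common zeros in that column are the intersection.
  x = 0: f ≡ 0 at y ∈ ∅; g ≡ 0 at y ∈ {6}; common: ∅.
  x = 1: f ≡ 0 at y ∈ ∅; g ≡ 0 at y ∈ {6}; common: ∅.
  x = 2: f ≡ 0 at y ∈ ∅; g ≡ 0 at y ∈ {6}; common: ∅.
  x = 3: f ≡ 0 at y ∈ ∅; g ≡ 0 at y ∈ {6}; common: ∅.
  x = 4: f ≡ 0 at y ∈ ∅; g ≡ 0 at y ∈ {6}; common: ∅.
  x = 5: f ≡ 0 at y ∈ ∅; g ≡ 0 at y ∈ {6}; common: ∅.
  x = 6: f ≡ 0 at y ∈ {0, 1, 2, 3, 4, 5, 6, 7, 8, 9, 10}; g ≡ 0 at y ∈ {6}; common: {6}.
  x = 7: f ≡ 0 at y ∈ ∅; g ≡ 0 at y ∈ {6}; common: ∅.
  x = 8: f ≡ 0 at y ∈ ∅; g ≡ 0 at y ∈ {6}; common: ∅.
  x = 9: f ≡ 0 at y ∈ ∅; g ≡ 0 at y ∈ {6}; common: ∅.
  x = 10: f ≡ 0 at y ∈ ∅; g ≡ 0 at y ∈ {6}; common: ∅.
Collecting: common zeros = {(6, 6)}, so the count is 1.
Comparison with the Bézout bound: 1 ≤ 1 = deg(f)·deg(g), as expected for curves with no common component (the bound is attained).


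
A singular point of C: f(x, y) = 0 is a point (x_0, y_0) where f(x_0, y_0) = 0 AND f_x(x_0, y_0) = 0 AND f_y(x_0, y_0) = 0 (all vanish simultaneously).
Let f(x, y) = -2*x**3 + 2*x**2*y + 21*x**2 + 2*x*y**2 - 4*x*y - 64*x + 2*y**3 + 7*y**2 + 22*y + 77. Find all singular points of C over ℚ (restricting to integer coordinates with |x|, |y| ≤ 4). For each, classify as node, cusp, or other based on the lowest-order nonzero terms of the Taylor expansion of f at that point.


Singular points: {(3, -2)}; classification: node.

Compute partial derivatives:
  f_x = -6*x**2 + 4*x*y + 42*x + 2*y**2 - 4*y - 64.
  f_y = 2*x**2 + 4*x*y - 4*x + 6*y**2 + 14*y + 22.
Scan x_0 ∈ {−4, ..., 4}. For each x_0, f_y(x_0, y) is a polynomial in y; find its integer roots y ∈ {−4, ..., 4}, then test f_x and f at those candidates.
  x = -4: f_y(-4, y) = 6*y**2 - 2*y + 70; no integer root y with |y| ≤ 4.
  x = -3: f_y(-3, y) = 6*y**2 + 2*y + 52; no integer root y with |y| ≤ 4.
  x = -2: f_y(-2, y) = 6*y**2 + 6*y + 38; no integer root y with |y| ≤ 4.
  x = -1: f_y(-1, y) = 6*y**2 + 10*y + 28; no integer root y with |y| ≤ 4.
  x = 0: f_y(0, y) = 6*y**2 + 14*y + 22; no integer root y with |y| ≤ 4.
  x = 1: f_y(1, y) = 6*y**2 + 18*y + 20; no integer root y with |y| ≤ 4.
  x = 2: f_y(2, y) = 6*y**2 + 22*y + 22; no integer root y with |y| ≤ 4.
  x = 3: f_y(3, y) = 6*y**2 + 26*y + 28; vanishes at y ∈ {-2}. (3, -2): f_x = 0, f = 0 — SINGULAR.
  x = 4: f_y(4, y) = 6*y**2 + 30*y + 38; no integer root y with |y| ≤ 4.
Only singular point on the grid: (3, -2).
Classify: substitute x = 3 + u, y = -2 + v and expand: f = -2*u**3 + 2*u**2*v - u**2 + 2*u*v**2 + 2*v**3 + v**2.
No constant or linear terms (consistent with a singular point). Quadratic part: -u**2 + v**2. Cubic part: -2*u**3 + 2*u**2*v + 2*u*v**2 + 2*v**3.
The quadratic part v**2 - u**2 = (v − u)(v + u) splits into two distinct linear factors, so there are two distinct tangent lines y − -2 = ±(x − 3) — this is a node (ordinary double point).
Classification: node.


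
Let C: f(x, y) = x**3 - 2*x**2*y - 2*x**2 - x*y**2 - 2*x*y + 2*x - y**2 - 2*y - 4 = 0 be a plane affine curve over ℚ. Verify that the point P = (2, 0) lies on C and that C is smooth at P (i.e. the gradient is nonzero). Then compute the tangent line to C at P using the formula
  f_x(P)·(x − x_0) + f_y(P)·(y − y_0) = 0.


Tangent line at P: 6*x - 14*y - 12 = 0.

Step 1: f(2, 0) = 0, so P lies on C.
Step 2: partial derivatives
  f_x(x, y) = 3*x**2 - 4*x*y - 4*x - y**2 - 2*y + 2, f_y(x, y) = -2*x**2 - 2*x*y - 2*x - 2*y - 2.
  f_x(P) = 6, f_y(P) = -14 (gradient nonzero, so P is smooth).
Step 3: tangent line at P: 6·(x − 2) + -14·(y − 0) = 0.
Expanding: 6*x - 14*y - 12 = 0.


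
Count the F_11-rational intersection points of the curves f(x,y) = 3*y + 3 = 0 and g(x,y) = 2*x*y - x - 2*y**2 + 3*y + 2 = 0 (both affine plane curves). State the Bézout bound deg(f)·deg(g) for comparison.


Common zeros: {(10, 10)}; count = 1; Bézout bound = 2.

deg(f) = 1, deg(g) = 2, so Bézout bound = 2.
Scan x ∈ F_11. For each x, list the y ∈ F_11 with f(x, y) ≡ 0 and those with g(x, y) ≡ 0 (mod 11); the common zeros in that column are the intersection.
  x = 0: f ≡ 0 at y ∈ {10}; g ≡ 0 at y ∈ {2, 5}; common: ∅.
  x = 1: f ≡ 0 at y ∈ {10}; g ≡ 0 at y ∈ {4}; common: ∅.
  x = 2: f ≡ 0 at y ∈ {10}; g ≡ 0 at y ∈ {0, 9}; common: ∅.
  x = 3: f ≡ 0 at y ∈ {10}; g ≡ 0 at y ∈ ∅; common: ∅.
  x = 4: f ≡ 0 at y ∈ {10}; g ≡ 0 at y ∈ ∅; common: ∅.
  x = 5: f ≡ 0 at y ∈ {10}; g ≡ 0 at y ∈ ∅; common: ∅.
  x = 6: f ≡ 0 at y ∈ {10}; g ≡ 0 at y ∈ ∅; common: ∅.
  x = 7: f ≡ 0 at y ∈ {10}; g ≡ 0 at y ∈ ∅; common: ∅.
  x = 8: f ≡ 0 at y ∈ {10}; g ≡ 0 at y ∈ {1, 3}; common: ∅.
  x = 9: f ≡ 0 at y ∈ {10}; g ≡ 0 at y ∈ {8}; common: ∅.
  x = 10: f ≡ 0 at y ∈ {10}; g ≡ 0 at y ∈ {7, 10}; common: {10}.
Collecting: common zeros = {(10, 10)}, so the count is 1.
Comparison with the Bézout bound: 1 ≤ 2 = deg(f)·deg(g), as expected for curves with no common component (the affine F_11-count falls short of the bound because intersections may lie at infinity, over extension fields, or carry multiplicity).


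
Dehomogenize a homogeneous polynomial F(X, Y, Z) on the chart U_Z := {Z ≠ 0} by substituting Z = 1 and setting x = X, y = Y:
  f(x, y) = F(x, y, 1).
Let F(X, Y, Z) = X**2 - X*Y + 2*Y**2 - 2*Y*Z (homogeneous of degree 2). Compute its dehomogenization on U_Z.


f(x, y) = x**2 - x*y + 2*y**2 - 2*y

On U_Z we set Z = 1. Each monomial c·X^i·Y^j·Z^k in F becomes c·x^i·y^j·1^k = c·x^i·y^j.
Substituting Z = 1: F(X, Y, 1) = x**2 - x*y + 2*y**2 - 2*y.
Note: deg(f) ≤ deg(F) = 2; strict inequality happens when F is divisible by Z (lost terms).


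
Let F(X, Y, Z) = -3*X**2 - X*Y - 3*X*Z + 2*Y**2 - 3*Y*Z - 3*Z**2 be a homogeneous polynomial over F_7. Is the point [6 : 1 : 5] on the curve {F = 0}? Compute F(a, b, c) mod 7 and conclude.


F(6,1,5) ≡ 2 (mod 7); P is NOT on the curve.

Evaluate F(6, 1, 5) term-by-term (mod 7).
  -3*X**2 ↦ -3·36·1·1 = -108
  -X*Y ↦ -1·6·1·1 = -6
  -3*X*Z ↦ -3·6·1·5 = -90
  2*Y**2 ↦ 2·1·1·1 = 2
  -3*Y*Z ↦ -3·1·1·5 = -15
  -3*Z**2 ↦ -3·1·1·25 = -75
Sum: F(6, 1, 5) = (-108) + (-6) + (-90) + (2) + (-15) + (-75) = -292.
Reducing mod 7: -292 ≡ 2 (mod 7).
Since F(a, b, c) ≡ 2 ≠ 0 (mod 7), P does NOT lie on the curve.


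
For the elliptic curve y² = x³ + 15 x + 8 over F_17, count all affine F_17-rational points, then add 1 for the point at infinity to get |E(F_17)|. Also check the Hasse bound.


Affine points = {(0, 5), (0, 12), (4, 8), (4, 9), (5, 2), (5, 15), (6, 5), (6, 12), (10, 6), (10, 11), (11, 5), (11, 12), (14, 2), (14, 15), (15, 2), (15, 15), (16, 3), (16, 14)}; affine count = 18; |E(F_17)| = 19.

Discriminant check: Δ ∝ 4a³ + 27b² = 4·15³ + 27·8² = 4·3375 + 27·64 ≡ 13 (mod 17). Nonzero ⇒ E is nonsingular.
For each x ∈ F_17, compute rhs = x³ + 15·x + 8 mod 17, then count y ∈ F_17 with y² ≡ rhs.
  x = 0: rhs = 8, matching y values: 5, 12 (2 points).
  x = 1: rhs = 7, matching y values: none (0 points).
  x = 2: rhs = 12, matching y values: none (0 points).
  x = 3: rhs = 12, matching y values: none (0 points).
  x = 4: rhs = 13, matching y values: 8, 9 (2 points).
  x = 5: rhs = 4, matching y values: 2, 15 (2 points).
  x = 6: rhs = 8, matching y values: 5, 12 (2 points).
  x = 7: rhs = 14, matching y values: none (0 points).
  x = 8: rhs = 11, matching y values: none (0 points).
  x = 9: rhs = 5, matching y values: none (0 points).
  x = 10: rhs = 2, matching y values: 6, 11 (2 points).
  x = 11: rhs = 8, matching y values: 5, 12 (2 points).
  x = 12: rhs = 12, matching y values: none (0 points).
  x = 13: rhs = 3, matching y values: none (0 points).
  x = 14: rhs = 4, matching y values: 2, 15 (2 points).
  x = 15: rhs = 4, matching y values: 2, 15 (2 points).
  x = 16: rhs = 9, matching y values: 3, 14 (2 points).
Total affine count: 18.
Full point count |E(F_17)| = 18 + 1 = 19.
Hasse bound: |19 − (17+1)| = |1| = 1 ≤ 2√17 ≈ 8.2462 ✓.


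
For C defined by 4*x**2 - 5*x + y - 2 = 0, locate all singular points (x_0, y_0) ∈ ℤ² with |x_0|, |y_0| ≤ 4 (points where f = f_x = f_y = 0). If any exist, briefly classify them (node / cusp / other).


No singular points in the scanned grid; C is smooth there.

Compute partial derivatives:
  f_x = 8*x - 5.
  f_y = 1.
f_y = 1 is a nonzero constant, so f_y never vanishes: no point (x, y) can satisfy f = f_x = f_y = 0. In particular no (x, y) ∈ {−4, ..., 4}² is singular; the curve is smooth.


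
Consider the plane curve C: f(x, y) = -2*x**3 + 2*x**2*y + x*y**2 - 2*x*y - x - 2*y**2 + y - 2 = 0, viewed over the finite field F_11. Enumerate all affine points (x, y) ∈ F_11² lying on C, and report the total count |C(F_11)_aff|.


Affine F_11-points: {(1, 3), (1, 9), (2, 4), (3, 3), (3, 6), (4, 6), (4, 9), (6, 0), (6, 4), (7, 1), (7, 4), (8, 0), (8, 5), (10, 3), (10, 6)}; count = 15.

For each of the 121 pairs (x, y) ∈ F_11², evaluate f(x, y) mod 11. Record the zeros.
  x = 0: [0↦9, 1↦8, 2↦3, 3↦5, 4↦3, 5↦8, 6↦9, 7↦6, 8↦10, 9↦10, 10↦6]  zeros at y ∈ ∅
  x = 1: [0↦6, 1↦6, 2↦4, 3↦0, 4↦5, 5↦8, 6↦9, 7↦8, 8↦5, 9↦0, 10↦4]  zeros at y ∈ {3, 9}
  x = 2: [0↦2, 1↦7, 2↦1, 3↦6, 4↦0, 5↦5, 6↦10, 7↦4, 8↦9, 9↦3, 10↦8]  zeros at y ∈ {4}
  x = 3: [0↦7, 1↦10, 2↦4, 3↦0, 4↦9, 5↦9, 6↦0, 7↦4, 8↦10, 9↦7, 10↦6]  zeros at y ∈ {3, 6}
  x = 4: [0↦9, 1↦3, 2↦1, 3↦3, 4↦9, 5↦8, 6↦0, 7↦7, 8↦7, 9↦0, 10↦8]  zeros at y ∈ {6, 9}
  x = 5: [0↦7, 1↦7, 2↦2, 3↦3, 4↦10, 5↦1, 6↦9, 7↦1, 8↦10, 9↦3, 10↦2]  zeros at y ∈ ∅
  x = 6: [0↦0, 1↦10, 2↦6, 3↦10, 4↦0, 5↦9, 6↦4, 7↦7, 8↦7, 9↦4, 10↦9]  zeros at y ∈ {0, 4}
  x = 7: [0↦9, 1↦0, 2↦1, 3↦1, 4↦0, 5↦9, 6↦6, 7↦2, 8↦8, 9↦2, 10↦6]  zeros at y ∈ {1, 4}
  x = 8: [0↦0, 1↦9, 2↦8, 3↦8, 4↦9, 5↦0, 6↦3, 7↦7, 8↦1, 9↦7, 10↦3]  zeros at y ∈ {0, 5}
  x = 9: [0↦5, 1↦3, 2↦4, 3↦8, 4↦4, 5↦3, 6↦5, 7↦10, 8↦7, 9↦7, 10↦10]  zeros at y ∈ ∅
  x = 10: [0↦1, 1↦3, 2↦10, 3↦0, 4↦6, 5↦6, 6↦0, 7↦10, 8↦3, 9↦1, 10↦4]  zeros at y ∈ {3, 6}
Collecting zeros: affine points = {(1, 3), (1, 9), (2, 4), (3, 3), (3, 6), (4, 6), (4, 9), (6, 0), (6, 4), (7, 1), (7, 4), (8, 0), (8, 5), (10, 3), (10, 6)}.
Total count |C(F_11)_aff| = 15.


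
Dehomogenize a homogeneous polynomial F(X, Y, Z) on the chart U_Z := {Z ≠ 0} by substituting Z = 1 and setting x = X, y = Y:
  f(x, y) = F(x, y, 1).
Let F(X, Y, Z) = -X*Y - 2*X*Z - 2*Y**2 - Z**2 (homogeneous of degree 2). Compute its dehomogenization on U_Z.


f(x, y) = -x*y - 2*x - 2*y**2 - 1

On U_Z we set Z = 1. Each monomial c·X^i·Y^j·Z^k in F becomes c·x^i·y^j·1^k = c·x^i·y^j.
Substituting Z = 1: F(X, Y, 1) = -x*y - 2*x - 2*y**2 - 1.
Note: deg(f) ≤ deg(F) = 2; strict inequality happens when F is divisible by Z (lost terms).


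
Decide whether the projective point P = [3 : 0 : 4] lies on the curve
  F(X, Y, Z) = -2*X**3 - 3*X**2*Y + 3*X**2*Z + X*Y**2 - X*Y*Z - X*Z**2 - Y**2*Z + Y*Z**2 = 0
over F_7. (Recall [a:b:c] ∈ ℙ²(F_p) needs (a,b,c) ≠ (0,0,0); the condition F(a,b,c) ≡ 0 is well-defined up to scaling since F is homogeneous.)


F(3,0,4) ≡ 6 (mod 7); P is NOT on the curve.

Evaluate F(3, 0, 4) term-by-term (mod 7).
  -2*X**3 ↦ -2·27·1·1 = -54
  -3*X**2*Y ↦ -3·9·0·1 = 0
  3*X**2*Z ↦ 3·9·1·4 = 108
  X*Y**2 ↦ 1·3·0·1 = 0
  -X*Y*Z ↦ -1·3·0·4 = 0
  -X*Z**2 ↦ -1·3·1·16 = -48
  -Y**2*Z ↦ -1·1·0·4 = 0
  Y*Z**2 ↦ 1·1·0·16 = 0
Sum: F(3, 0, 4) = (-54) + (0) + (108) + (0) + (0) + (-48) + (0) + (0) = 6.
Reducing mod 7: 6 ≡ 6 (mod 7).
Since F(a, b, c) ≡ 6 ≠ 0 (mod 7), P does NOT lie on the curve.


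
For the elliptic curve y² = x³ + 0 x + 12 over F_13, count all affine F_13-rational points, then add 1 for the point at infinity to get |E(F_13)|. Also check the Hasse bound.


Affine points = {(0, 5), (0, 8), (1, 0), (3, 0), (7, 2), (7, 11), (8, 2), (8, 11), (9, 0), (11, 2), (11, 11)}; affine count = 11; |E(F_13)| = 12.

Discriminant check: Δ ∝ 4a³ + 27b² = 4·0³ + 27·12² = 4·0 + 27·144 ≡ 1 (mod 13). Nonzero ⇒ E is nonsingular.
For each x ∈ F_13, compute rhs = x³ + 0·x + 12 mod 13, then count y ∈ F_13 with y² ≡ rhs.
  x = 0: rhs = 12, matching y values: 5, 8 (2 points).
  x = 1: rhs = 0, matching y values: 0 (1 points).
  x = 2: rhs = 7, matching y values: none (0 points).
  x = 3: rhs = 0, matching y values: 0 (1 points).
  x = 4: rhs = 11, matching y values: none (0 points).
  x = 5: rhs = 7, matching y values: none (0 points).
  x = 6: rhs = 7, matching y values: none (0 points).
  x = 7: rhs = 4, matching y values: 2, 11 (2 points).
  x = 8: rhs = 4, matching y values: 2, 11 (2 points).
  x = 9: rhs = 0, matching y values: 0 (1 points).
  x = 10: rhs = 11, matching y values: none (0 points).
  x = 11: rhs = 4, matching y values: 2, 11 (2 points).
  x = 12: rhs = 11, matching y values: none (0 points).
Total affine count: 11.
Full point count |E(F_13)| = 11 + 1 = 12.
Hasse bound: |12 − (13+1)| = |-2| = 2 ≤ 2√13 ≈ 7.2111 ✓.


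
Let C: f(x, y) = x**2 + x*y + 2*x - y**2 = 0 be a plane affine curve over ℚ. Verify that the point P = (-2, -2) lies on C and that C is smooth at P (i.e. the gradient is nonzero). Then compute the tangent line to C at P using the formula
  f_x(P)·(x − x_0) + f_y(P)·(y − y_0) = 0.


Tangent line at P: -4*x + 2*y - 4 = 0.

Step 1: f(-2, -2) = 0, so P lies on C.
Step 2: partial derivatives
  f_x(x, y) = 2*x + y + 2, f_y(x, y) = x - 2*y.
  f_x(P) = -4, f_y(P) = 2 (gradient nonzero, so P is smooth).
Step 3: tangent line at P: -4·(x − -2) + 2·(y − -2) = 0.
Expanding: -4*x + 2*y - 4 = 0.


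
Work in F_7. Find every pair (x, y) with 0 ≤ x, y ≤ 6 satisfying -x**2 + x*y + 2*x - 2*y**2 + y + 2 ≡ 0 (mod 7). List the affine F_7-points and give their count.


Affine F_7-points: {(1, 4), (2, 2), (2, 3), (3, 3), (3, 6), (5, 4), (5, 6)}; count = 7.

For each of the 49 pairs (x, y) ∈ F_7², evaluate f(x, y) mod 7. Record the zeros.
  x = 0: [0↦2, 1↦1, 2↦3, 3↦1, 4↦2, 5↦6, 6↦6]  zeros at y ∈ ∅
  x = 1: [0↦3, 1↦3, 2↦6, 3↦5, 4↦0, 5↦5, 6↦6]  zeros at y ∈ {4}
  x = 2: [0↦2, 1↦3, 2↦0, 3↦0, 4↦3, 5↦2, 6↦4]  zeros at y ∈ {2, 3}
  x = 3: [0↦6, 1↦1, 2↦6, 3↦0, 4↦4, 5↦4, 6↦0]  zeros at y ∈ {3, 6}
  x = 4: [0↦1, 1↦4, 2↦3, 3↦5, 4↦3, 5↦4, 6↦1]  zeros at y ∈ ∅
  x = 5: [0↦1, 1↦5, 2↦5, 3↦1, 4↦0, 5↦2, 6↦0]  zeros at y ∈ {4, 6}
  x = 6: [0↦6, 1↦4, 2↦5, 3↦2, 4↦2, 5↦5, 6↦4]  zeros at y ∈ ∅
Collecting zeros: affine points = {(1, 4), (2, 2), (2, 3), (3, 3), (3, 6), (5, 4), (5, 6)}.
Total count |C(F_7)_aff| = 7.


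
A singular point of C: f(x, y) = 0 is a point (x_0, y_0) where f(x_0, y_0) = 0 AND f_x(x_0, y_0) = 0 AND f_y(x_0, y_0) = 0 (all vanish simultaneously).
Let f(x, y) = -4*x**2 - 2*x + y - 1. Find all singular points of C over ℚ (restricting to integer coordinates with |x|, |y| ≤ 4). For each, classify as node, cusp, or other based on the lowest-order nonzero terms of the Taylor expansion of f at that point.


No singular points in the scanned grid; C is smooth there.

Compute partial derivatives:
  f_x = -8*x - 2.
  f_y = 1.
f_y = 1 is a nonzero constant, so f_y never vanishes: no point (x, y) can satisfy f = f_x = f_y = 0. In particular no (x, y) ∈ {−4, ..., 4}² is singular; the curve is smooth.


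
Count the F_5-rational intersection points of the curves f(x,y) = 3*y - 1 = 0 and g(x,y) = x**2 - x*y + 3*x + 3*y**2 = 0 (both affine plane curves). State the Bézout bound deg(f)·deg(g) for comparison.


Common zeros: ∅; count = 0; Bézout bound = 2.

deg(f) = 1, deg(g) = 2, so Bézout bound = 2.
Scan x ∈ F_5. For each x, list the y ∈ F_5 with f(x, y) ≡ 0 and those with g(x, y) ≡ 0 (mod 5); the common zeros in that column are the intersection.
  x = 0: f ≡ 0 at y ∈ {2}; g ≡ 0 at y ∈ {0}; common: ∅.
  x = 1: f ≡ 0 at y ∈ {2}; g ≡ 0 at y ∈ ∅; common: ∅.
  x = 2: f ≡ 0 at y ∈ {2}; g ≡ 0 at y ∈ {0, 4}; common: ∅.
  x = 3: f ≡ 0 at y ∈ {2}; g ≡ 0 at y ∈ ∅; common: ∅.
  x = 4: f ≡ 0 at y ∈ {2}; g ≡ 0 at y ∈ {4}; common: ∅.
Collecting: common zeros = ∅, so the count is 0.
Comparison with the Bézout bound: 0 ≤ 2 = deg(f)·deg(g), as expected for curves with no common component (the affine F_5-count falls short of the bound because intersections may lie at infinity, over extension fields, or carry multiplicity).


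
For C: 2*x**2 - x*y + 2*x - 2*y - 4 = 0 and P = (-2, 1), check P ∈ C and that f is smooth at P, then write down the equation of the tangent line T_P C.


Tangent line at P: -7*x - 14 = 0.

Step 1: f(-2, 1) = 0, so P lies on C.
Step 2: partial derivatives
  f_x(x, y) = 4*x - y + 2, f_y(x, y) = -x - 2.
  f_x(P) = -7, f_y(P) = 0 (gradient nonzero, so P is smooth).
Step 3: tangent line at P: -7·(x − -2) + 0·(y − 1) = 0.
Expanding: -7*x - 14 = 0.


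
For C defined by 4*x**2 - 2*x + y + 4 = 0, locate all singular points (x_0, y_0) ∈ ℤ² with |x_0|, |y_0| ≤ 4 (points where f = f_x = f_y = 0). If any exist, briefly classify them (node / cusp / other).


No singular points in the scanned grid; C is smooth there.

Compute partial derivatives:
  f_x = 8*x - 2.
  f_y = 1.
f_y = 1 is a nonzero constant, so f_y never vanishes: no point (x, y) can satisfy f = f_x = f_y = 0. In particular no (x, y) ∈ {−4, ..., 4}² is singular; the curve is smooth.


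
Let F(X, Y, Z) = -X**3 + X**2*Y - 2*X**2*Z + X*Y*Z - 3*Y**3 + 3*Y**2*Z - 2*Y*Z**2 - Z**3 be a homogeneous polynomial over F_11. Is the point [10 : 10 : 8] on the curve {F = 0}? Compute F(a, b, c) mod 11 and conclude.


F(10,10,8) ≡ 9 (mod 11); P is NOT on the curve.

Evaluate F(10, 10, 8) term-by-term (mod 11).
  -X**3 ↦ -1·1000·1·1 = -1000
  X**2*Y ↦ 1·100·10·1 = 1000
  -2*X**2*Z ↦ -2·100·1·8 = -1600
  X*Y*Z ↦ 1·10·10·8 = 800
  -3*Y**3 ↦ -3·1·1000·1 = -3000
  3*Y**2*Z ↦ 3·1·100·8 = 2400
  -2*Y*Z**2 ↦ -2·1·10·64 = -1280
  -Z**3 ↦ -1·1·1·512 = -512
Sum: F(10, 10, 8) = (-1000) + (1000) + (-1600) + (800) + (-3000) + (2400) + (-1280) + (-512) = -3192.
Reducing mod 11: -3192 ≡ 9 (mod 11).
Since F(a, b, c) ≡ 9 ≠ 0 (mod 11), P does NOT lie on the curve.


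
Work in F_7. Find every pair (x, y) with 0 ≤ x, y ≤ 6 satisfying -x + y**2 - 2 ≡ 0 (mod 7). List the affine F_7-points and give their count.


Affine F_7-points: {(0, 3), (0, 4), (2, 2), (2, 5), (5, 0), (6, 1), (6, 6)}; count = 7.

For each of the 49 pairs (x, y) ∈ F_7², evaluate f(x, y) mod 7. Record the zeros.
  x = 0: [0↦5, 1↦6, 2↦2, 3↦0, 4↦0, 5↦2, 6↦6]  zeros at y ∈ {3, 4}
  x = 1: [0↦4, 1↦5, 2↦1, 3↦6, 4↦6, 5↦1, 6↦5]  zeros at y ∈ ∅
  x = 2: [0↦3, 1↦4, 2↦0, 3↦5, 4↦5, 5↦0, 6↦4]  zeros at y ∈ {2, 5}
  x = 3: [0↦2, 1↦3, 2↦6, 3↦4, 4↦4, 5↦6, 6↦3]  zeros at y ∈ ∅
  x = 4: [0↦1, 1↦2, 2↦5, 3↦3, 4↦3, 5↦5, 6↦2]  zeros at y ∈ ∅
  x = 5: [0↦0, 1↦1, 2↦4, 3↦2, 4↦2, 5↦4, 6↦1]  zeros at y ∈ {0}
  x = 6: [0↦6, 1↦0, 2↦3, 3↦1, 4↦1, 5↦3, 6↦0]  zeros at y ∈ {1, 6}
Collecting zeros: affine points = {(0, 3), (0, 4), (2, 2), (2, 5), (5, 0), (6, 1), (6, 6)}.
Total count |C(F_7)_aff| = 7.


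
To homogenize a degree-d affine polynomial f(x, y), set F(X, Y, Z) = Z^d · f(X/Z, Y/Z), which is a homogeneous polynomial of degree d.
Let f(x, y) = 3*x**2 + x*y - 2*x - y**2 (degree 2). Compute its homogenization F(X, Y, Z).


F(X, Y, Z) = 3*X**2 + X*Y - 2*X*Z - Y**2

deg(f) = 2.
Substitute x = X/Z, y = Y/Z into f, then multiply by Z^2.
  monomial 3·x^2·y^0 ↦ 3·X^2·Y^0·Z^0.
  monomial 1·x^1·y^1 ↦ 1·X^1·Y^1·Z^0.
  monomial -2·x^1·y^0 ↦ -2·X^1·Y^0·Z^1.
  monomial -1·x^0·y^2 ↦ -1·X^0·Y^2·Z^0.
Collecting: F(X, Y, Z) = 3*X**2 + X*Y - 2*X*Z - Y**2.


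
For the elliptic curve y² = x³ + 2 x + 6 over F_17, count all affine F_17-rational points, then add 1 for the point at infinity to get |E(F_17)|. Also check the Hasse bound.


Affine points = {(1, 3), (1, 14), (2, 1), (2, 16), (6, 8), (6, 9), (11, 4), (11, 13), (13, 6), (13, 11)}; affine count = 10; |E(F_17)| = 11.

Discriminant check: Δ ∝ 4a³ + 27b² = 4·2³ + 27·6² = 4·8 + 27·36 ≡ 1 (mod 17). Nonzero ⇒ E is nonsingular.
For each x ∈ F_17, compute rhs = x³ + 2·x + 6 mod 17, then count y ∈ F_17 with y² ≡ rhs.
  x = 0: rhs = 6, matching y values: none (0 points).
  x = 1: rhs = 9, matching y values: 3, 14 (2 points).
  x = 2: rhs = 1, matching y values: 1, 16 (2 points).
  x = 3: rhs = 5, matching y values: none (0 points).
  x = 4: rhs = 10, matching y values: none (0 points).
  x = 5: rhs = 5, matching y values: none (0 points).
  x = 6: rhs = 13, matching y values: 8, 9 (2 points).
  x = 7: rhs = 6, matching y values: none (0 points).
  x = 8: rhs = 7, matching y values: none (0 points).
  x = 9: rhs = 5, matching y values: none (0 points).
  x = 10: rhs = 6, matching y values: none (0 points).
  x = 11: rhs = 16, matching y values: 4, 13 (2 points).
  x = 12: rhs = 7, matching y values: none (0 points).
  x = 13: rhs = 2, matching y values: 6, 11 (2 points).
  x = 14: rhs = 7, matching y values: none (0 points).
  x = 15: rhs = 11, matching y values: none (0 points).
  x = 16: rhs = 3, matching y values: none (0 points).
Total affine count: 10.
Full point count |E(F_17)| = 10 + 1 = 11.
Hasse bound: |11 − (17+1)| = |-7| = 7 ≤ 2√17 ≈ 8.2462 ✓.


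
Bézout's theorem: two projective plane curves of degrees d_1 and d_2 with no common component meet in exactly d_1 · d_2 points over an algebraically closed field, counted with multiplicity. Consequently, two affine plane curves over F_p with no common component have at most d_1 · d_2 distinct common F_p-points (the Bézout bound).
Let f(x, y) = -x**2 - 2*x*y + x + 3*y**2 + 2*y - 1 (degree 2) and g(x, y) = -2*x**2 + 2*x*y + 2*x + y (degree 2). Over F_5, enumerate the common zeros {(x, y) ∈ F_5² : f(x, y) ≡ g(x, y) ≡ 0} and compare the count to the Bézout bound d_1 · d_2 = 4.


Common zeros: ∅; count = 0; Bézout bound = 4.

deg(f) = 2, deg(g) = 2, so Bézout bound = 4.
Scan x ∈ F_5. For each x, list the y ∈ F_5 with f(x, y) ≡ 0 and those with g(x, y) ≡ 0 (mod 5); the common zeros in that column are the intersection.
  x = 0: f ≡ 0 at y ∈ {2, 4}; g ≡ 0 at y ∈ {0}; common: ∅.
  x = 1: f ≡ 0 at y ∈ ∅; g ≡ 0 at y ∈ {0}; common: ∅.
  x = 2: f ≡ 0 at y ∈ {2}; g ≡ 0 at y ∈ ∅; common: ∅.
  x = 3: f ≡ 0 at y ∈ {4}; g ≡ 0 at y ∈ {1}; common: ∅.
  x = 4: f ≡ 0 at y ∈ ∅; g ≡ 0 at y ∈ {1}; common: ∅.
Collecting: common zeros = ∅, so the count is 0.
Comparison with the Bézout bound: 0 ≤ 4 = deg(f)·deg(g), as expected for curves with no common component (the affine F_5-count falls short of the bound because intersections may lie at infinity, over extension fields, or carry multiplicity).


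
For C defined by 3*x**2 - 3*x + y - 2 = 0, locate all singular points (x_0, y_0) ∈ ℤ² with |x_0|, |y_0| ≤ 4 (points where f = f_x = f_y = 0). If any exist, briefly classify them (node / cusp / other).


No singular points in the scanned grid; C is smooth there.

Compute partial derivatives:
  f_x = 6*x - 3.
  f_y = 1.
f_y = 1 is a nonzero constant, so f_y never vanishes: no point (x, y) can satisfy f = f_x = f_y = 0. In particular no (x, y) ∈ {−4, ..., 4}² is singular; the curve is smooth.


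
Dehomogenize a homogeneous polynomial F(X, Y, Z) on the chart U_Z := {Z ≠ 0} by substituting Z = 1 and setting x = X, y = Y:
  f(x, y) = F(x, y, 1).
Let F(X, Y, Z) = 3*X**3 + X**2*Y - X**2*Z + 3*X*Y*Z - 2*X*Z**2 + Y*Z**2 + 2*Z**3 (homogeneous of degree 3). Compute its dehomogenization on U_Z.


f(x, y) = 3*x**3 + x**2*y - x**2 + 3*x*y - 2*x + y + 2

On U_Z we set Z = 1. Each monomial c·X^i·Y^j·Z^k in F becomes c·x^i·y^j·1^k = c·x^i·y^j.
Substituting Z = 1: F(X, Y, 1) = 3*x**3 + x**2*y - x**2 + 3*x*y - 2*x + y + 2.
Note: deg(f) ≤ deg(F) = 3; strict inequality happens when F is divisible by Z (lost terms).


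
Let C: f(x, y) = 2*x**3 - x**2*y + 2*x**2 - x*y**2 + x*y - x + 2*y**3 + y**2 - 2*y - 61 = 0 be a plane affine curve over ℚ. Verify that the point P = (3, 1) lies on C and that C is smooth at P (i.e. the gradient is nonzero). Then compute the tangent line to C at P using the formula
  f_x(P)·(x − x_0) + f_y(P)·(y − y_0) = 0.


Tangent line at P: 59*x - 6*y - 171 = 0.

Step 1: f(3, 1) = 0, so P lies on C.
Step 2: partial derivatives
  f_x(x, y) = 6*x**2 - 2*x*y + 4*x - y**2 + y - 1, f_y(x, y) = -x**2 - 2*x*y + x + 6*y**2 + 2*y - 2.
  f_x(P) = 59, f_y(P) = -6 (gradient nonzero, so P is smooth).
Step 3: tangent line at P: 59·(x − 3) + -6·(y − 1) = 0.
Expanding: 59*x - 6*y - 171 = 0.


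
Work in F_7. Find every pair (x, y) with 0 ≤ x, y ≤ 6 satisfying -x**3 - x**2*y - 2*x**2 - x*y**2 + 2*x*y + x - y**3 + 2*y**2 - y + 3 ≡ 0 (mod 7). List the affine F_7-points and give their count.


Affine F_7-points: {(0, 5), (0, 6), (2, 2), (3, 6), (4, 3), (5, 4)}; count = 6.

For each of the 49 pairs (x, y) ∈ F_7², evaluate f(x, y) mod 7. Record the zeros.
  x = 0: [0↦3, 1↦3, 2↦1, 3↦5, 4↦2, 5↦0, 6↦0]  zeros at y ∈ {5, 6}
  x = 1: [0↦1, 1↦1, 2↦4, 3↦4, 4↦2, 5↦6, 6↦3]  zeros at y ∈ ∅
  x = 2: [0↦3, 1↦1, 2↦0, 3↦1, 4↦5, 5↦6, 6↦5]  zeros at y ∈ {2}
  x = 3: [0↦3, 1↦4, 2↦4, 3↦4, 4↦5, 5↦1, 6↦0]  zeros at y ∈ {6}
  x = 4: [0↦2, 1↦4, 2↦3, 3↦0, 4↦3, 5↦6, 6↦3]  zeros at y ∈ {3}
  x = 5: [0↦1, 1↦2, 2↦5, 3↦4, 4↦0, 5↦1, 6↦1]  zeros at y ∈ {4}
  x = 6: [0↦1, 1↦6, 2↦4, 3↦3, 4↦4, 5↦1, 6↦2]  zeros at y ∈ ∅
Collecting zeros: affine points = {(0, 5), (0, 6), (2, 2), (3, 6), (4, 3), (5, 4)}.
Total count |C(F_7)_aff| = 6.


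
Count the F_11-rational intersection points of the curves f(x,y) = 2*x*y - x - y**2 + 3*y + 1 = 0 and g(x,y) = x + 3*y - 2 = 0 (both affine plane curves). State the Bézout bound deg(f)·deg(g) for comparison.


Common zeros: ∅; count = 0; Bézout bound = 2.

deg(f) = 2, deg(g) = 1, so Bézout bound = 2.
Scan x ∈ F_11. For each x, list the y ∈ F_11 with f(x, y) ≡ 0 and those with g(x, y) ≡ 0 (mod 11); the common zeros in that column are the intersection.
  x = 0: f ≡ 0 at y ∈ ∅; g ≡ 0 at y ∈ {8}; common: ∅.
  x = 1: f ≡ 0 at y ∈ {0, 5}; g ≡ 0 at y ∈ {4}; common: ∅.
  x = 2: f ≡ 0 at y ∈ {3, 4}; g ≡ 0 at y ∈ {0}; common: ∅.
  x = 3: f ≡ 0 at y ∈ ∅; g ≡ 0 at y ∈ {7}; common: ∅.
  x = 4: f ≡ 0 at y ∈ ∅; g ≡ 0 at y ∈ {3}; common: ∅.
  x = 5: f ≡ 0 at y ∈ ∅; g ≡ 0 at y ∈ {10}; common: ∅.
  x = 6: f ≡ 0 at y ∈ ∅; g ≡ 0 at y ∈ {6}; common: ∅.
  x = 7: f ≡ 0 at y ∈ {8, 9}; g ≡ 0 at y ∈ {2}; common: ∅.
  x = 8: f ≡ 0 at y ∈ {1, 7}; g ≡ 0 at y ∈ {9}; common: ∅.
  x = 9: f ≡ 0 at y ∈ ∅; g ≡ 0 at y ∈ {5}; common: ∅.
  x = 10: f ≡ 0 at y ∈ {2, 10}; g ≡ 0 at y ∈ {1}; common: ∅.
Collecting: common zeros = ∅, so the count is 0.
Comparison with the Bézout bound: 0 ≤ 2 = deg(f)·deg(g), as expected for curves with no common component (the affine F_11-count falls short of the bound because intersections may lie at infinity, over extension fields, or carry multiplicity).


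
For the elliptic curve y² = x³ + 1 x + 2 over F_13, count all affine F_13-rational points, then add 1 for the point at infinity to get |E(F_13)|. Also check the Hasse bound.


Affine points = {(1, 2), (1, 11), (2, 5), (2, 8), (6, 4), (6, 9), (7, 1), (7, 12), (9, 5), (9, 8), (12, 0)}; affine count = 11; |E(F_13)| = 12.

Discriminant check: Δ ∝ 4a³ + 27b² = 4·1³ + 27·2² = 4·1 + 27·4 ≡ 8 (mod 13). Nonzero ⇒ E is nonsingular.
For each x ∈ F_13, compute rhs = x³ + 1·x + 2 mod 13, then count y ∈ F_13 with y² ≡ rhs.
  x = 0: rhs = 2, matching y values: none (0 points).
  x = 1: rhs = 4, matching y values: 2, 11 (2 points).
  x = 2: rhs = 12, matching y values: 5, 8 (2 points).
  x = 3: rhs = 6, matching y values: none (0 points).
  x = 4: rhs = 5, matching y values: none (0 points).
  x = 5: rhs = 2, matching y values: none (0 points).
  x = 6: rhs = 3, matching y values: 4, 9 (2 points).
  x = 7: rhs = 1, matching y values: 1, 12 (2 points).
  x = 8: rhs = 2, matching y values: none (0 points).
  x = 9: rhs = 12, matching y values: 5, 8 (2 points).
  x = 10: rhs = 11, matching y values: none (0 points).
  x = 11: rhs = 5, matching y values: none (0 points).
  x = 12: rhs = 0, matching y values: 0 (1 points).
Total affine count: 11.
Full point count |E(F_13)| = 11 + 1 = 12.
Hasse bound: |12 − (13+1)| = |-2| = 2 ≤ 2√13 ≈ 7.2111 ✓.


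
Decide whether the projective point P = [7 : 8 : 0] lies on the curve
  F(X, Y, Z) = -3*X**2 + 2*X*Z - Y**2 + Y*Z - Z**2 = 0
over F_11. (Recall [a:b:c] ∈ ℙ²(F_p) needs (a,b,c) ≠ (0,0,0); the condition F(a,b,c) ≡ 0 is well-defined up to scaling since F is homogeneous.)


F(7,8,0) ≡ 9 (mod 11); P is NOT on the curve.

Evaluate F(7, 8, 0) term-by-term (mod 11).
  -3*X**2 ↦ -3·49·1·1 = -147
  2*X*Z ↦ 2·7·1·0 = 0
  -Y**2 ↦ -1·1·64·1 = -64
  Y*Z ↦ 1·1·8·0 = 0
  -Z**2 ↦ -1·1·1·0 = 0
Sum: F(7, 8, 0) = (-147) + (0) + (-64) + (0) + (0) = -211.
Reducing mod 11: -211 ≡ 9 (mod 11).
Since F(a, b, c) ≡ 9 ≠ 0 (mod 11), P does NOT lie on the curve.


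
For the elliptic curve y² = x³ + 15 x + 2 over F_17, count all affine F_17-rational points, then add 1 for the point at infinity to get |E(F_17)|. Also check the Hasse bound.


Affine points = {(0, 6), (0, 11), (1, 1), (1, 16), (5, 7), (5, 10), (6, 6), (6, 11), (7, 5), (7, 12), (9, 4), (9, 13), (10, 8), (10, 9), (11, 6), (11, 11), (14, 7), (14, 10), (15, 7), (15, 10)}; affine count = 20; |E(F_17)| = 21.

Discriminant check: Δ ∝ 4a³ + 27b² = 4·15³ + 27·2² = 4·3375 + 27·4 ≡ 8 (mod 17). Nonzero ⇒ E is nonsingular.
For each x ∈ F_17, compute rhs = x³ + 15·x + 2 mod 17, then count y ∈ F_17 with y² ≡ rhs.
  x = 0: rhs = 2, matching y values: 6, 11 (2 points).
  x = 1: rhs = 1, matching y values: 1, 16 (2 points).
  x = 2: rhs = 6, matching y values: none (0 points).
  x = 3: rhs = 6, matching y values: none (0 points).
  x = 4: rhs = 7, matching y values: none (0 points).
  x = 5: rhs = 15, matching y values: 7, 10 (2 points).
  x = 6: rhs = 2, matching y values: 6, 11 (2 points).
  x = 7: rhs = 8, matching y values: 5, 12 (2 points).
  x = 8: rhs = 5, matching y values: none (0 points).
  x = 9: rhs = 16, matching y values: 4, 13 (2 points).
  x = 10: rhs = 13, matching y values: 8, 9 (2 points).
  x = 11: rhs = 2, matching y values: 6, 11 (2 points).
  x = 12: rhs = 6, matching y values: none (0 points).
  x = 13: rhs = 14, matching y values: none (0 points).
  x = 14: rhs = 15, matching y values: 7, 10 (2 points).
  x = 15: rhs = 15, matching y values: 7, 10 (2 points).
  x = 16: rhs = 3, matching y values: none (0 points).
Total affine count: 20.
Full point count |E(F_17)| = 20 + 1 = 21.
Hasse bound: |21 − (17+1)| = |3| = 3 ≤ 2√17 ≈ 8.2462 ✓.


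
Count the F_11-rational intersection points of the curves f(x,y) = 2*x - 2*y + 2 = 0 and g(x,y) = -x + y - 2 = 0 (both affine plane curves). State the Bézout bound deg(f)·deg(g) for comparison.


Common zeros: ∅; count = 0; Bézout bound = 1.

deg(f) = 1, deg(g) = 1, so Bézout bound = 1.
Scan x ∈ F_11. For each x, list the y ∈ F_11 with f(x, y) ≡ 0 and those with g(x, y) ≡ 0 (mod 11); the common zeros in that column are the intersection.
  x = 0: f ≡ 0 at y ∈ {1}; g ≡ 0 at y ∈ {2}; common: ∅.
  x = 1: f ≡ 0 at y ∈ {2}; g ≡ 0 at y ∈ {3}; common: ∅.
  x = 2: f ≡ 0 at y ∈ {3}; g ≡ 0 at y ∈ {4}; common: ∅.
  x = 3: f ≡ 0 at y ∈ {4}; g ≡ 0 at y ∈ {5}; common: ∅.
  x = 4: f ≡ 0 at y ∈ {5}; g ≡ 0 at y ∈ {6}; common: ∅.
  x = 5: f ≡ 0 at y ∈ {6}; g ≡ 0 at y ∈ {7}; common: ∅.
  x = 6: f ≡ 0 at y ∈ {7}; g ≡ 0 at y ∈ {8}; common: ∅.
  x = 7: f ≡ 0 at y ∈ {8}; g ≡ 0 at y ∈ {9}; common: ∅.
  x = 8: f ≡ 0 at y ∈ {9}; g ≡ 0 at y ∈ {10}; common: ∅.
  x = 9: f ≡ 0 at y ∈ {10}; g ≡ 0 at y ∈ {0}; common: ∅.
  x = 10: f ≡ 0 at y ∈ {0}; g ≡ 0 at y ∈ {1}; common: ∅.
Collecting: common zeros = ∅, so the count is 0.
Comparison with the Bézout bound: 0 ≤ 1 = deg(f)·deg(g), as expected for curves with no common component (the affine F_11-count falls short of the bound because intersections may lie at infinity, over extension fields, or carry multiplicity).
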